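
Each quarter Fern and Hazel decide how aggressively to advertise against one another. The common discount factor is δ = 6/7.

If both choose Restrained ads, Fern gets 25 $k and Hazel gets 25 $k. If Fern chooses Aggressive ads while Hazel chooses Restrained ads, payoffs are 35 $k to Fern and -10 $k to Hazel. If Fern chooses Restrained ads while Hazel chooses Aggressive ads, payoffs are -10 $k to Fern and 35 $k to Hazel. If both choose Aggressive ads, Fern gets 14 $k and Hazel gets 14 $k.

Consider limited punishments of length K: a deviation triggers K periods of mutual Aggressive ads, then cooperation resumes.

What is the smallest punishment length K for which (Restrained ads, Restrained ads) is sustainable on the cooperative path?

2

IC: δ(1−δ^K)/(1−δ) ≥ (35−25)/(25−14) = 10/11.
With δ = 6/7: need 1 − δ^K ≥ 10/11·(1−6/7)/(6/7), i.e. δ^K ≤ 0.8485.
Since (6/7)^1 = 0.8571 and (6/7)^2 = 0.7347, the smallest such K is 2.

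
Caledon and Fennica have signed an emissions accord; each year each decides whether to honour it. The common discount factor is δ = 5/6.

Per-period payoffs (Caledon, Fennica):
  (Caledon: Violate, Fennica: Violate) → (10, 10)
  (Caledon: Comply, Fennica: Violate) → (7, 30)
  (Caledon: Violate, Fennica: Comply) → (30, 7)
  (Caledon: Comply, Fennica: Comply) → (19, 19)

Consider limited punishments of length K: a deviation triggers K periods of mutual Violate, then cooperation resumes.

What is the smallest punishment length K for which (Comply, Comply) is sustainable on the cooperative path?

No profitable deviation requires (19−10)(δ+…+δ^K) ≥ 30−19, i.e. δ+…+δ^K ≥ 11/9 ≈ 1.2222.
With δ = 5/6, the partial sums are K=1: 0.8333, K=2: 1.5278.
K = 2 is the first length at which the sum reaches 1.2222.

2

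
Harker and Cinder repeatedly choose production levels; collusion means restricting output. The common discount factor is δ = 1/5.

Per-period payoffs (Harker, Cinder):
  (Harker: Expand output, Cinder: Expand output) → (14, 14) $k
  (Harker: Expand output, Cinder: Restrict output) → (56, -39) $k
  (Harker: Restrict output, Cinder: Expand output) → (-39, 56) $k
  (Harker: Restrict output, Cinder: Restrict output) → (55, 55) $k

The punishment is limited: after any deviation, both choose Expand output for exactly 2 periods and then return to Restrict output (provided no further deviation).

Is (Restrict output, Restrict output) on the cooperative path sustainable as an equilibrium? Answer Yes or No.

IC: δ+…+δ^2 ≥ (56−55)/(55−14) = 1/41.
At δ = 1/5: partial sum = 0.2400 ≥ 0.0244. Cooperation sustainable.

Yes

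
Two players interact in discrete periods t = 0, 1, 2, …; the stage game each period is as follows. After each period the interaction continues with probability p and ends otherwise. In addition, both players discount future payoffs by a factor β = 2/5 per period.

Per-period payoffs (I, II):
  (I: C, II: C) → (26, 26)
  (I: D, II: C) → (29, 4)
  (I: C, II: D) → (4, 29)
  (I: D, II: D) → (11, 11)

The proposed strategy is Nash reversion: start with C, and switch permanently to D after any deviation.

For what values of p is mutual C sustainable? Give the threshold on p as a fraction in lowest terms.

5/12

With continuation probability p and discount β, the effective per-period discount factor is βp.
Grim-trigger IC: βp ≥ (29−26)/(29−11) = 1/6.
So p ≥ (1/6)/(2/5) = 5/12.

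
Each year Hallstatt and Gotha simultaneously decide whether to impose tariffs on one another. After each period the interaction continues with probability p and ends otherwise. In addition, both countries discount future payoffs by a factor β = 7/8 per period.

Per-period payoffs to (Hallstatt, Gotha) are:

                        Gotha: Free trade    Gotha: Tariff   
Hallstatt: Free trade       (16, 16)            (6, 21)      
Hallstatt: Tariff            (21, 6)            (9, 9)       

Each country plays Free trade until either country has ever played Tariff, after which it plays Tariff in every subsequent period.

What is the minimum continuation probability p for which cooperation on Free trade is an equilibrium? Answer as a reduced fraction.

With continuation probability p and discount β, the effective per-period discount factor is βp.
Grim-trigger IC: βp ≥ (21−16)/(21−9) = 5/12.
So p ≥ (5/12)/(7/8) = 10/21.

10/21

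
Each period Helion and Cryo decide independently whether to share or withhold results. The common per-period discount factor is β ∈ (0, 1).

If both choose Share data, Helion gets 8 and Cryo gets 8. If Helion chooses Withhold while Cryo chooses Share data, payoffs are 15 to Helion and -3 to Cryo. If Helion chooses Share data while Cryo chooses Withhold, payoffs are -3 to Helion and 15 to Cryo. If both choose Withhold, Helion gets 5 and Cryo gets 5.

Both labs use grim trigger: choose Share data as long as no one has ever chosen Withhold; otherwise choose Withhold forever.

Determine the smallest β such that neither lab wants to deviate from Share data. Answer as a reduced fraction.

One-period gain from deviating is 15 − 8 = 7. The loss is 8 − 5 = 3 in every subsequent period, with present value 3·β/(1−β).
Deviation is unprofitable when 3·β/(1−β) ≥ 7, i.e. β/(1−β) ≥ 7/3.
Equivalently β ≥ 7/(7+3) = 7/10.

7/10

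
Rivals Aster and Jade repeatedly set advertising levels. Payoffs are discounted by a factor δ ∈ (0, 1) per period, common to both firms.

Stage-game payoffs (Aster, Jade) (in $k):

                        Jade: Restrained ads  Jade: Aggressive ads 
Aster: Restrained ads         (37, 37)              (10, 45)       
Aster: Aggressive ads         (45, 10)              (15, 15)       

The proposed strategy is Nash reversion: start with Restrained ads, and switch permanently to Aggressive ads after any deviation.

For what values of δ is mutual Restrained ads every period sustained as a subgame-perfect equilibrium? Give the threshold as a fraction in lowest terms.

4/15

One-period gain from deviating is 45 − 37 = 8. The loss is 37 − 15 = 22 in every subsequent period, with present value 22·δ/(1−δ).
Deviation is unprofitable when 22·δ/(1−δ) ≥ 8, i.e. δ/(1−δ) ≥ 4/11.
Equivalently δ ≥ 8/(8+22) = 4/15.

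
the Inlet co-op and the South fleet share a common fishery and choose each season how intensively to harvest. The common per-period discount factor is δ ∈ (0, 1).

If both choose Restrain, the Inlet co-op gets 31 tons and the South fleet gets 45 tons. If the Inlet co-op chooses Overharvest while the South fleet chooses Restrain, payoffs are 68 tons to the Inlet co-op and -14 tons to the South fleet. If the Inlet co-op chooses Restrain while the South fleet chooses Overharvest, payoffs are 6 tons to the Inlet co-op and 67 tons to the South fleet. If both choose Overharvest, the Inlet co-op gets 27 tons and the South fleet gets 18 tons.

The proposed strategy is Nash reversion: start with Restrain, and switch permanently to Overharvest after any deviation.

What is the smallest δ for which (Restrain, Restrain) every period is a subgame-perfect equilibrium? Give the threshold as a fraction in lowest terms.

the Inlet co-op's threshold: (68−31)/(68−27) = 37/41.
the South fleet's threshold: (67−45)/(67−18) = 22/49.
37/41 > 22/49, so the Inlet co-op binds and δ* = 37/41.

37/41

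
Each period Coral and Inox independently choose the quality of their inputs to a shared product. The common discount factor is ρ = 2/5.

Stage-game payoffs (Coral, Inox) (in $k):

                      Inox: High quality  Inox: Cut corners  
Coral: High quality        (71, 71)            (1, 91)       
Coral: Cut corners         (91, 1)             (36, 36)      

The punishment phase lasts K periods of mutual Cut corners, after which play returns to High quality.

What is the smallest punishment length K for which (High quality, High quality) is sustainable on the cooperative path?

IC: ρ(1−ρ^K)/(1−ρ) ≥ (91−71)/(71−36) = 4/7.
With ρ = 2/5: need 1 − ρ^K ≥ 4/7·(1−2/5)/(2/5), i.e. ρ^K ≤ 0.1429.
Since (2/5)^2 = 0.1600 and (2/5)^3 = 0.0640, the smallest such K is 3.

3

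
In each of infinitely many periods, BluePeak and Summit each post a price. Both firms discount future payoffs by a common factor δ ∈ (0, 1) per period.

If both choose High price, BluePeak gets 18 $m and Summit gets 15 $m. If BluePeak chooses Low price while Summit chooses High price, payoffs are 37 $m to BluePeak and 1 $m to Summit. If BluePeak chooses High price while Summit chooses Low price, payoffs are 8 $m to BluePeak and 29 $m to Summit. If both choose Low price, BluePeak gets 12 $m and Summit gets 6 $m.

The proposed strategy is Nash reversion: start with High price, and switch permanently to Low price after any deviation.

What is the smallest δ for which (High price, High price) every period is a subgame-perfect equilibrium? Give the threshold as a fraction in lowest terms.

19/25

BluePeak's threshold: (37−18)/(37−12) = 19/25.
Summit's threshold: (29−15)/(29−6) = 14/23.
19/25 > 14/23, so BluePeak binds and δ* = 19/25.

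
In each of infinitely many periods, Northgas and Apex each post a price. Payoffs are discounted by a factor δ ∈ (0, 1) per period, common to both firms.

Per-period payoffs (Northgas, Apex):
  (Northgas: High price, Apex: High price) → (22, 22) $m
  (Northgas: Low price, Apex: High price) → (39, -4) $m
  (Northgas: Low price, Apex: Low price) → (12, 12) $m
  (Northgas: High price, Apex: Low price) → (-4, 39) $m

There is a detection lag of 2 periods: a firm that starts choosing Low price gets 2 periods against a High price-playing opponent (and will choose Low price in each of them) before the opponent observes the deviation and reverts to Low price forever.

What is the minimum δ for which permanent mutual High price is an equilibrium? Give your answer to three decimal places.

0.793

A deviator earns 39 for 2 periods, then 12 forever; cooperating earns 22 forever. Multiplying the IC by (1−δ):
22 ≥ 39(1−δ^2) + 12δ^2, so 27·δ^2 ≥ 17 and δ^2 ≥ 17/27.
δ ≥ (17/27)^(1/2) ≈ 0.793.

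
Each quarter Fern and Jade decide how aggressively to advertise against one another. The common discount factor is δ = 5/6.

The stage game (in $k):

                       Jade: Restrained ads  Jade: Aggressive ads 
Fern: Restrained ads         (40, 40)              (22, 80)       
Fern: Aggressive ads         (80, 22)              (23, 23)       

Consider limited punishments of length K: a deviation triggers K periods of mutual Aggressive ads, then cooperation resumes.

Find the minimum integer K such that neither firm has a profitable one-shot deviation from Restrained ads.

4

Need Σ_{k=1}^{K} δ^k ≥ (80−40)/(40−23) = 2.3529 at δ = 5/6.
At K = 3 the sum is 2.1065 < 2.3529; at K = 4 it is 2.5887 ≥ 2.3529.
So the minimum punishment length is K = 4.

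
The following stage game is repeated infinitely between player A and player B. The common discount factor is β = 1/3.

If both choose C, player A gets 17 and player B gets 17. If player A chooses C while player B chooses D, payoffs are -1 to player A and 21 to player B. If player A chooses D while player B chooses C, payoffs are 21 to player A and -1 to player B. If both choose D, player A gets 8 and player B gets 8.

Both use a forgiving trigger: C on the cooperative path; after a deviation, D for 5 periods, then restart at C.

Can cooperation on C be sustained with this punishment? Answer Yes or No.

IC: β+…+β^5 ≥ (21−17)/(17−8) = 4/9.
At β = 1/3: partial sum = 0.4979 ≥ 0.4444. Cooperation sustainable.

Yes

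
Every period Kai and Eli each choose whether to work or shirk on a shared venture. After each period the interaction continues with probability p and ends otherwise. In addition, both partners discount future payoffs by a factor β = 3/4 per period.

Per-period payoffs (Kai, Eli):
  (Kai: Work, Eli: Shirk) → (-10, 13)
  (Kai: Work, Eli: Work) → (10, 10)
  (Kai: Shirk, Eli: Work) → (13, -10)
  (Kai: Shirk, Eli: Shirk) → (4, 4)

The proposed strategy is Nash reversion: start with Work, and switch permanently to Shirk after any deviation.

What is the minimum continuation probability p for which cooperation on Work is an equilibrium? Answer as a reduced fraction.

Expected continuation weight on next period's payoff is β·p = 3/4·p, which plays the role of the discount factor.
Cooperation requires 3/4·p ≥ (13−10)/(13−4) = 1/3, hence p ≥ 4/9.

4/9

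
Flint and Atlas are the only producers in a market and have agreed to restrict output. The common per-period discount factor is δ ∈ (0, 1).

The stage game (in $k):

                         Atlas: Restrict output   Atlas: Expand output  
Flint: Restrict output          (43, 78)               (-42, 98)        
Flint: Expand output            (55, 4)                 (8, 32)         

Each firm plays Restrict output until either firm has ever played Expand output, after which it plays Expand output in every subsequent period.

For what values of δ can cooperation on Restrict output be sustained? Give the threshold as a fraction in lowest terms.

10/33

For Flint: deviation gain 55−43 = 12, per-period punishment loss 43−8 = 35. IC gives δ ≥ 12/47.
For Atlas: gain 20, loss 46 per period, so δ ≥ 20/66 = 10/33.
The tighter constraint is Atlas's, so cooperation needs δ ≥ 10/33.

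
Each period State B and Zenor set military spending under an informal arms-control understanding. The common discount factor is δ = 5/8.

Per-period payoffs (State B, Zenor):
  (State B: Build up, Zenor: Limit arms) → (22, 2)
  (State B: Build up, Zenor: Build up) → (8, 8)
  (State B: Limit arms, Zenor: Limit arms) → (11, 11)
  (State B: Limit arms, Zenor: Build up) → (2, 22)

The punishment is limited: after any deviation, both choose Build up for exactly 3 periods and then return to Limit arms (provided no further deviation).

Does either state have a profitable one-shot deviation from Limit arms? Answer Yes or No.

Yes

A one-shot deviation gives 22 now, then 8 for 3 periods, then back to 11.
Gain from deviating: (22−11) today; loss: (11−8) in each of the next 3 periods.
No-deviation condition: (11−8)(δ+…+δ^3) ≥ 22−11, i.e. δ+…+δ^3 ≥ 11/3.
At δ = 5/8: δ+…+δ^3 = 1.2598 < 3.6667.
So cooperation is not sustainable.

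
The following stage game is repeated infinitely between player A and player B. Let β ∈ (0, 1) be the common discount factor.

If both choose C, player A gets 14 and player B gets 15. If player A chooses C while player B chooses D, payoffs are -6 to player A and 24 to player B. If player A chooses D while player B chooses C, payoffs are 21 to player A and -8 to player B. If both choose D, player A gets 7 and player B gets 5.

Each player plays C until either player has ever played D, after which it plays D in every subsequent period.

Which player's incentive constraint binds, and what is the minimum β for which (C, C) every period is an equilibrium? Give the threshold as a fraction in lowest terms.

For player A: deviation gain 21−14 = 7, per-period punishment loss 14−7 = 7. IC gives β ≥ 7/14 = 1/2.
For player B: gain 9, loss 10 per period, so β ≥ 9/19.
The tighter constraint is player A's, so cooperation needs β ≥ 1/2.

player A; β ≥ 1/2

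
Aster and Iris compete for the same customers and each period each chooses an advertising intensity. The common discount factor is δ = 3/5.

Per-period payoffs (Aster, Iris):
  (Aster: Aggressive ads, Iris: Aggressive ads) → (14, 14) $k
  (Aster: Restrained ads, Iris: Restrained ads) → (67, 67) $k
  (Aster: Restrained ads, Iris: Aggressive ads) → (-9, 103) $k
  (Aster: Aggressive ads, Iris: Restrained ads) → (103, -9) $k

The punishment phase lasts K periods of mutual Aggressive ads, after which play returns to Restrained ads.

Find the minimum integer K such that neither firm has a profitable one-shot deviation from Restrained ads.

Need Σ_{k=1}^{K} δ^k ≥ (103−67)/(67−14) = 0.6792 at δ = 3/5.
At K = 1 the sum is 0.6000 < 0.6792; at K = 2 it is 0.9600 ≥ 0.6792.
So the minimum punishment length is K = 2.

2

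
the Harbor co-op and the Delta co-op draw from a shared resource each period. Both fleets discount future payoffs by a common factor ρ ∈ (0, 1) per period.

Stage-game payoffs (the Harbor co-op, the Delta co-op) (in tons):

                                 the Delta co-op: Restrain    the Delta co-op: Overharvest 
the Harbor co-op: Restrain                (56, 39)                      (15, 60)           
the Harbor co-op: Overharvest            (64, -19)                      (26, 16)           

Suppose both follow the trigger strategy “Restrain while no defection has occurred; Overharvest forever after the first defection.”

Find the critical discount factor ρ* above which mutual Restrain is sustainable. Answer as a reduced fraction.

the Harbor co-op: cooperation gives 56 each period; deviation gives 64 once then 26 forever.
  56/(1−ρ) ≥ 64 + 26ρ/(1−ρ) ⇒ ρ ≥ 8/38 = 4/19.
the Delta co-op: cooperation gives 39 each period; deviation gives 60 once then 16 forever.
  ρ ≥ 21/44.
Both must hold, so the binding constraint is the Delta co-op's: ρ ≥ 21/44.

21/44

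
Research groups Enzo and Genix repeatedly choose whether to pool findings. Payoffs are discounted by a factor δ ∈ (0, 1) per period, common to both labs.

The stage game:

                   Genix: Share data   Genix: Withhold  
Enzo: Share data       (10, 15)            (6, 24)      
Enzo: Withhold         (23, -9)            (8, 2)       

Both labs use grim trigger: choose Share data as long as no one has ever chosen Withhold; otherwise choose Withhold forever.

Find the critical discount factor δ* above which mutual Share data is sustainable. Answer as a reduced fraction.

Enzo: cooperation gives 10 each period; deviation gives 23 once then 8 forever.
  10/(1−δ) ≥ 23 + 8δ/(1−δ) ⇒ δ ≥ 13/15.
Genix: cooperation gives 15 each period; deviation gives 24 once then 2 forever.
  δ ≥ 9/22.
Both must hold, so the binding constraint is Enzo's: δ ≥ 13/15.

13/15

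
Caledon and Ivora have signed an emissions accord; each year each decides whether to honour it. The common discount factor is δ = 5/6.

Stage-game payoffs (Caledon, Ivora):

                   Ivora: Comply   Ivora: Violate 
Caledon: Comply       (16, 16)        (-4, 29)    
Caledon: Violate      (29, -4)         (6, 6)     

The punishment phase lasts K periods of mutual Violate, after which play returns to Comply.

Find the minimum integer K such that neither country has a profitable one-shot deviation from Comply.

2

No profitable deviation requires (16−6)(δ+…+δ^K) ≥ 29−16, i.e. δ+…+δ^K ≥ 13/10 ≈ 1.3000.
With δ = 5/6, the partial sums are K=1: 0.8333, K=2: 1.5278.
K = 2 is the first length at which the sum reaches 1.3000.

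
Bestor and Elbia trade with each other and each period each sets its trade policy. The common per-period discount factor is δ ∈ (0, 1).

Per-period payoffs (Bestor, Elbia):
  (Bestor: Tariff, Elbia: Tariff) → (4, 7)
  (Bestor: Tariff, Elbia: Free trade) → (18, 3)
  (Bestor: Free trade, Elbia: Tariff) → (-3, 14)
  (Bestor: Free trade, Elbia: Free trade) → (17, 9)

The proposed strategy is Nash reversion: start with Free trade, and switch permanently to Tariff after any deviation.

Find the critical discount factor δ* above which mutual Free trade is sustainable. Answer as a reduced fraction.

5/7

Bestor's threshold: (18−17)/(18−4) = 1/14.
Elbia's threshold: (14−9)/(14−7) = 5/7.
1/14 < 5/7, so Elbia binds and δ* = 5/7.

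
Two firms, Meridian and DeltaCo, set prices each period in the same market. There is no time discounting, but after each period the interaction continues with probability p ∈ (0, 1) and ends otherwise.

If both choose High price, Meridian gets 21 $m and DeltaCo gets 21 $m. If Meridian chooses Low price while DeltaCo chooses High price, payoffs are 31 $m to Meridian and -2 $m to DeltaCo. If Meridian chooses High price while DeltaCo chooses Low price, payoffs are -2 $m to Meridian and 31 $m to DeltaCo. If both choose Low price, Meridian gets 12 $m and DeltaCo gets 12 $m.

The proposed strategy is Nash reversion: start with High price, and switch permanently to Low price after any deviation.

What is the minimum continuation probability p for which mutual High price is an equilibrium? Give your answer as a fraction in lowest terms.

10/19

With no time discounting, the continuation probability p plays the role of the discount factor.
Grim-trigger IC: 21/(1−p) ≥ 31 + 12p/(1−p) ⇒ p ≥ (31−21)/(31−12) = 10/19.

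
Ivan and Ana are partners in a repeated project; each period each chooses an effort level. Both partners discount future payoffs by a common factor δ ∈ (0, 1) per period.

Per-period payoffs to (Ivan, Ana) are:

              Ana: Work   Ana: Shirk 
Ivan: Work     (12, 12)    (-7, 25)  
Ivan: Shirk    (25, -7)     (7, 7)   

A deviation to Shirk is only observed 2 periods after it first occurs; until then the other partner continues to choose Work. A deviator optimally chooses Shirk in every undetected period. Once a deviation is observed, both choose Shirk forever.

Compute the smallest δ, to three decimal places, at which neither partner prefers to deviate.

0.850

The best deviation is to choose Shirk for all 2 undetected periods, earning 25 each, then 7 forever once detected.
Deviation value: 25(1−δ^2)/(1−δ) + 7δ^2/(1−δ); cooperation value: 12/(1−δ).
IC: 12 ≥ 25(1−δ^2) + 7δ^2 = 25 − 18δ^2.
So δ^2 ≥ 13/18, giving δ ≥ (13/18)^(1/2) ≈ 0.850.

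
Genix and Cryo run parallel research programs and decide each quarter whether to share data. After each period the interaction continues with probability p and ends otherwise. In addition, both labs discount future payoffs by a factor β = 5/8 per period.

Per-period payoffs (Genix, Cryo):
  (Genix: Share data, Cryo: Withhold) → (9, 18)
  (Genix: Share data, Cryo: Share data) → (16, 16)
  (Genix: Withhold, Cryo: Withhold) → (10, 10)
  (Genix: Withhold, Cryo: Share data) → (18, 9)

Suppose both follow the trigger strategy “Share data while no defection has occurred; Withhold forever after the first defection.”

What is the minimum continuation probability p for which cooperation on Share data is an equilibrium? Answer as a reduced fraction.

Expected continuation weight on next period's payoff is β·p = 5/8·p, which plays the role of the discount factor.
Cooperation requires 5/8·p ≥ (18−16)/(18−10) = 1/4, hence p ≥ 2/5.

2/5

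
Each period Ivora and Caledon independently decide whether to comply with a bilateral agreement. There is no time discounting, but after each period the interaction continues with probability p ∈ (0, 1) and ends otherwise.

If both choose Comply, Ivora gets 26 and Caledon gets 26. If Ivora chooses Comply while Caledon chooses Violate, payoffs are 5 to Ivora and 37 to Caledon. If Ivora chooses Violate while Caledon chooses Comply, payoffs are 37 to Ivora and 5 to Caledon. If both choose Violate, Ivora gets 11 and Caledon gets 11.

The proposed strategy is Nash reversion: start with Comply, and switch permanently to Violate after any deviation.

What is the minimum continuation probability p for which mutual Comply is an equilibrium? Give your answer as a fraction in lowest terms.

With no time discounting, the continuation probability p plays the role of the discount factor.
Grim-trigger IC: 26/(1−p) ≥ 37 + 11p/(1−p) ⇒ p ≥ (37−26)/(37−11) = 11/26.

11/26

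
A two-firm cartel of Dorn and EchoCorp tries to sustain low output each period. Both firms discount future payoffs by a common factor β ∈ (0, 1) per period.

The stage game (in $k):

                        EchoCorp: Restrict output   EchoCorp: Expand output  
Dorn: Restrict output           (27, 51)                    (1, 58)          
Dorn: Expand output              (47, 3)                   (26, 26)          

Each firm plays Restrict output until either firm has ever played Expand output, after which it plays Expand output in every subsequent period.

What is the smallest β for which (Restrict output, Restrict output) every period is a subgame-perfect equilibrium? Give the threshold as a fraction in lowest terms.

For Dorn: deviation gain 47−27 = 20, per-period punishment loss 27−26 = 1. IC gives β ≥ 20/21.
For EchoCorp: gain 7, loss 25 per period, so β ≥ 7/32.
The tighter constraint is Dorn's, so cooperation needs β ≥ 20/21.

20/21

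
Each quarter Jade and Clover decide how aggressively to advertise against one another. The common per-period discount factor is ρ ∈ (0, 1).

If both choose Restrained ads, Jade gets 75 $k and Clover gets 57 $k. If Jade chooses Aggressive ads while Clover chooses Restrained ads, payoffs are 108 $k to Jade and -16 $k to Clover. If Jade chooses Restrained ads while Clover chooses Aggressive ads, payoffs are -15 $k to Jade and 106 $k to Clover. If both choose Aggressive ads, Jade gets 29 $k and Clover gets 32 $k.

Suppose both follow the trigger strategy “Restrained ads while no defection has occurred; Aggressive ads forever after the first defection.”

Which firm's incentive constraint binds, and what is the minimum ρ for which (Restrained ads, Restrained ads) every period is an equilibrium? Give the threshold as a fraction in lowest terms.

For Jade: deviation gain 108−75 = 33, per-period punishment loss 75−29 = 46. IC gives ρ ≥ 33/79.
For Clover: gain 49, loss 25 per period, so ρ ≥ 49/74.
The tighter constraint is Clover's, so cooperation needs ρ ≥ 49/74.

Clover; ρ ≥ 49/74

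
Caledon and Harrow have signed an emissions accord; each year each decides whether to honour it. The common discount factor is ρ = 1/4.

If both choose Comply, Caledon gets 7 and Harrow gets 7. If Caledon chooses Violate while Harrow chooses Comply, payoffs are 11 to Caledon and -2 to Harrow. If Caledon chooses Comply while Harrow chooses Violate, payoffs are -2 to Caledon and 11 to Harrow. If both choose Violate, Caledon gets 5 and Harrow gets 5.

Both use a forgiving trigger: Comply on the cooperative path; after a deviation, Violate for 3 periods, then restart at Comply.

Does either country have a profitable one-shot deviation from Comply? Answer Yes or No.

Yes

Comparing payoff streams over the 4 periods until play realigns: cooperate → 7(1+ρ+…+ρ^3); deviate → 11 + 5(ρ+…+ρ^3).
Cooperation is sustained iff (7−5)(ρ+…+ρ^3) ≥ 11−7.
ρ+…+ρ^3 = 1/4·(1−(1/4)^3)/(1−1/4) = 0.3281, and (11−7)/(7−5) = 2.0000.
0.3281 < 2.0000, so cooperation is not sustainable.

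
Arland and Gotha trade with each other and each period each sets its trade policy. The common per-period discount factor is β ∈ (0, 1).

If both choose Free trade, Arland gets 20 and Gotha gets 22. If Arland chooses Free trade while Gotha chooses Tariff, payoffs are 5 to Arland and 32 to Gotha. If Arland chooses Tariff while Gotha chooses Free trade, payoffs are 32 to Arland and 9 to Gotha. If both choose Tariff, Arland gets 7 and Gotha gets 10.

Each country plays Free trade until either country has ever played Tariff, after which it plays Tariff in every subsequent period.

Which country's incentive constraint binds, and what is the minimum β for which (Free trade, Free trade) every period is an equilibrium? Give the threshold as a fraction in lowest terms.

Arland: cooperation gives 20 each period; deviation gives 32 once then 7 forever.
  20/(1−β) ≥ 32 + 7β/(1−β) ⇒ β ≥ 12/25.
Gotha: cooperation gives 22 each period; deviation gives 32 once then 10 forever.
  β ≥ 10/22 = 5/11.
Both must hold, so the binding constraint is Arland's: β ≥ 12/25.

Arland; β ≥ 12/25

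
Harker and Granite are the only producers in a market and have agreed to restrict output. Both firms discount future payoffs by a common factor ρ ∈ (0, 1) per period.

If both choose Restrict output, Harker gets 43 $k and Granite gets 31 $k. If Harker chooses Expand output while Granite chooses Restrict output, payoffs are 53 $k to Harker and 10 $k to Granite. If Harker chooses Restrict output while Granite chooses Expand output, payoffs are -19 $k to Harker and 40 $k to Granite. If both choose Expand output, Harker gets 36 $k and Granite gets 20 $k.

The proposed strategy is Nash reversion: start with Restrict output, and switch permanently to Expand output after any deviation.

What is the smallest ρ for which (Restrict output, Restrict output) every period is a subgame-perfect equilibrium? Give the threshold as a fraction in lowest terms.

10/17

Harker's threshold: (53−43)/(53−36) = 10/17.
Granite's threshold: (40−31)/(40−20) = 9/20.
10/17 > 9/20, so Harker binds and ρ* = 10/17.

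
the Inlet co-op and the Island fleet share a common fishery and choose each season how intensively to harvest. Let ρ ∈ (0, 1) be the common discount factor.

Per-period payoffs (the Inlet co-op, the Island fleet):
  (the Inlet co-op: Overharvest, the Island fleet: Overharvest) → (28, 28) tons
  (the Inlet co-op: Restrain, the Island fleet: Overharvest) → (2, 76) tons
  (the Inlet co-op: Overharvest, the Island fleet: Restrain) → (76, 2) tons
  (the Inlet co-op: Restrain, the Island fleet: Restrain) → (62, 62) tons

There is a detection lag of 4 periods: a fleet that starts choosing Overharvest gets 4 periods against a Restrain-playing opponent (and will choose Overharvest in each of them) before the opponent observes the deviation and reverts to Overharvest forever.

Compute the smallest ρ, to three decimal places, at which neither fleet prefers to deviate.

0.735

The best deviation is to choose Overharvest for all 4 undetected periods, earning 76 each, then 28 forever once detected.
Deviation value: 76(1−ρ^4)/(1−ρ) + 28ρ^4/(1−ρ); cooperation value: 62/(1−ρ).
IC: 62 ≥ 76(1−ρ^4) + 28ρ^4 = 76 − 48ρ^4.
So ρ^4 ≥ 14/48 = 7/24, giving ρ ≥ (7/24)^(1/4) ≈ 0.735.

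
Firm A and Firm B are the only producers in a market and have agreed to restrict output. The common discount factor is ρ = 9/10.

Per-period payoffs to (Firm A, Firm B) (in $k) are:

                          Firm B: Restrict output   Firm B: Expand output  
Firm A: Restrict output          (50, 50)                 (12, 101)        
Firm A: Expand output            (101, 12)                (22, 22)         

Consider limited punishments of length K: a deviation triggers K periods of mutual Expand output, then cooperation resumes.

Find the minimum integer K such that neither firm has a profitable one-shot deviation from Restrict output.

3

No profitable deviation requires (50−22)(ρ+…+ρ^K) ≥ 101−50, i.e. ρ+…+ρ^K ≥ 51/28 ≈ 1.8214.
With ρ = 9/10, the partial sums are K=1: 0.9000, K=2: 1.7100, K=3: 2.4390.
K = 3 is the first length at which the sum reaches 1.8214.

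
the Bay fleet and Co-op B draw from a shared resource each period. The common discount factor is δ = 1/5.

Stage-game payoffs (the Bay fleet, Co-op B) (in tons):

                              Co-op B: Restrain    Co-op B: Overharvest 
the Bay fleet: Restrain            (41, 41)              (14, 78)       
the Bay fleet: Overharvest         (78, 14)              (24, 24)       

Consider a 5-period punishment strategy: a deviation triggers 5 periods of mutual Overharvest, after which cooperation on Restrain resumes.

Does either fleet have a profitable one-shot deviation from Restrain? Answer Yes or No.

Yes

Comparing payoff streams over the 6 periods until play realigns: cooperate → 41(1+δ+…+δ^5); deviate → 78 + 24(δ+…+δ^5).
Cooperation is sustained iff (41−24)(δ+…+δ^5) ≥ 78−41.
δ+…+δ^5 = 1/5·(1−(1/5)^5)/(1−1/5) = 0.2499, and (78−41)/(41−24) = 2.1765.
0.2499 < 2.1765, so cooperation is not sustainable.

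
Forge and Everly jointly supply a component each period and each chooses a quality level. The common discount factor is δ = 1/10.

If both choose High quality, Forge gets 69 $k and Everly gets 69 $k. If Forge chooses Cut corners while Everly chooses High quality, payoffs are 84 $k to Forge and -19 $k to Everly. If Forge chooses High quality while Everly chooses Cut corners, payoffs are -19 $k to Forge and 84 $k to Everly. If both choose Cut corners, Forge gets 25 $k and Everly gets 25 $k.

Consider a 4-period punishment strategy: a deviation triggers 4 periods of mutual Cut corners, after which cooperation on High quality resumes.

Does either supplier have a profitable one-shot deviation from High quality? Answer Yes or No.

Yes

Comparing payoff streams over the 5 periods until play realigns: cooperate → 69(1+δ+…+δ^4); deviate → 84 + 25(δ+…+δ^4).
Cooperation is sustained iff (69−25)(δ+…+δ^4) ≥ 84−69.
δ+…+δ^4 = 1/10·(1−(1/10)^4)/(1−1/10) = 0.1111, and (84−69)/(69−25) = 0.3409.
0.1111 < 0.3409, so cooperation is not sustainable.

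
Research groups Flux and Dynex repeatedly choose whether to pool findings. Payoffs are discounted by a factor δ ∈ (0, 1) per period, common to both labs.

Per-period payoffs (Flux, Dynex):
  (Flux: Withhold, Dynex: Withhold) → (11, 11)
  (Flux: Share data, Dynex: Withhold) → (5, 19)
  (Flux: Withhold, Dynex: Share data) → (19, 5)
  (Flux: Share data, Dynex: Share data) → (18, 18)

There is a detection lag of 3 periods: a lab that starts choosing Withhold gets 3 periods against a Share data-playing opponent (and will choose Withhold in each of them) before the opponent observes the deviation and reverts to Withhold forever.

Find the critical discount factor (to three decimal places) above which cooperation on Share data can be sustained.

0.500

Deviating for the 3 undetected periods gains 19−18 = 1 per period over cooperation, then loses 18−11 = 7 per period forever once punishment starts.
Gain: 1(1 + δ + … + δ^2); loss: 7·δ^3/(1−δ).
No profitable deviation ⇔ 1(1−δ^3) ≤ 7·δ^3, i.e. δ^3 ≥ 1/(1+7) = 1/8.
Hence δ ≥ (1/8)^(1/3) ≈ 0.500.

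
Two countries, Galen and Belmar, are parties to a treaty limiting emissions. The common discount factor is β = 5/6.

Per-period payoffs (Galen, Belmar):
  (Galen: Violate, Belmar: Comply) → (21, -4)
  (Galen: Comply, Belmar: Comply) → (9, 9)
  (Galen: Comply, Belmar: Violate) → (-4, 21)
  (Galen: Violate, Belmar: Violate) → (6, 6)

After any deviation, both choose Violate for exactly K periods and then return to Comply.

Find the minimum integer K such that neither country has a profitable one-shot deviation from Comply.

9

IC: β(1−β^K)/(1−β) ≥ (21−9)/(9−6) = 4.
With β = 5/6: need 1 − β^K ≥ 4·(1−5/6)/(5/6), i.e. β^K ≤ 0.2000.
Since (5/6)^8 = 0.2326 and (5/6)^9 = 0.1938, the smallest such K is 9.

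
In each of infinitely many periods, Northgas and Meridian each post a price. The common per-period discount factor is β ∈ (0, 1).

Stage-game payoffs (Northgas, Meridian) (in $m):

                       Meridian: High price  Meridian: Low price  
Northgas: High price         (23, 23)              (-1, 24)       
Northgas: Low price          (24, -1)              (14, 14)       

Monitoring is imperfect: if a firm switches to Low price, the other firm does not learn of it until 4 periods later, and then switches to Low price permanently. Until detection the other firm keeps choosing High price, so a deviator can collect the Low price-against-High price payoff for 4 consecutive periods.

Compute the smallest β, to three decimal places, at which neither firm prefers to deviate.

0.562

A deviator earns 24 for 4 periods, then 14 forever; cooperating earns 23 forever. Multiplying the IC by (1−β):
23 ≥ 24(1−β^4) + 14β^4, so 10·β^4 ≥ 1 and β^4 ≥ 1/10.
β ≥ (1/10)^(1/4) ≈ 0.562.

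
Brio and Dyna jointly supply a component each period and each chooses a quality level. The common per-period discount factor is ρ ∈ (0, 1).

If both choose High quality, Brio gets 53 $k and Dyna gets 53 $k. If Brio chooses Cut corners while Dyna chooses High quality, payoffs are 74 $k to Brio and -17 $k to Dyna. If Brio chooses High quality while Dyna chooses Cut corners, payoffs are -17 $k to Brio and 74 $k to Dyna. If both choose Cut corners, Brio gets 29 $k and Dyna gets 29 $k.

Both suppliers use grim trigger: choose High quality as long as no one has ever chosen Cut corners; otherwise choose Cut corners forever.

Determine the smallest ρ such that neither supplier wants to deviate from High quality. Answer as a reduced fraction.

7/15

53/(1−ρ) ≥ 74 + 29ρ/(1−ρ)
53 ≥ 74 − 45ρ
ρ ≥ 21/45 = 7/15.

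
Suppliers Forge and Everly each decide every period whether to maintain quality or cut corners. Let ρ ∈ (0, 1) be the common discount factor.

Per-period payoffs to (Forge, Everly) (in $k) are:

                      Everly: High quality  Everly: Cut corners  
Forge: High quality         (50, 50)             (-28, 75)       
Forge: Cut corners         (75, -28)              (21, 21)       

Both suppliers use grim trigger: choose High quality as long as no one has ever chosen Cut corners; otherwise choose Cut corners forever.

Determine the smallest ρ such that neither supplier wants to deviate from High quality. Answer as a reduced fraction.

One-period gain from deviating is 75 − 50 = 25. The loss is 50 − 21 = 29 in every subsequent period, with present value 29·ρ/(1−ρ).
Deviation is unprofitable when 29·ρ/(1−ρ) ≥ 25, i.e. ρ/(1−ρ) ≥ 25/29.
Equivalently ρ ≥ 25/(25+29) = 25/54.

25/54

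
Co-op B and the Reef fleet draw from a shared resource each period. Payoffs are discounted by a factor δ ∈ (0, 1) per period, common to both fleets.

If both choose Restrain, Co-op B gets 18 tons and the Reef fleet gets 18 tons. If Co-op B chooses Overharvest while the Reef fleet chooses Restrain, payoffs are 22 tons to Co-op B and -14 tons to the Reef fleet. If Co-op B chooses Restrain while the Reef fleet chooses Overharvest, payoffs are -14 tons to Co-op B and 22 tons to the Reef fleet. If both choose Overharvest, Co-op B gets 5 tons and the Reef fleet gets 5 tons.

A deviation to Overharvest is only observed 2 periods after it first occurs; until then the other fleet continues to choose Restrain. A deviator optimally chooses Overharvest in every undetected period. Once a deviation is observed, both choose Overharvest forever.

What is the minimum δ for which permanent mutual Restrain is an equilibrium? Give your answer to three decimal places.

0.485

The best deviation is to choose Overharvest for all 2 undetected periods, earning 22 each, then 5 forever once detected.
Deviation value: 22(1−δ^2)/(1−δ) + 5δ^2/(1−δ); cooperation value: 18/(1−δ).
IC: 18 ≥ 22(1−δ^2) + 5δ^2 = 22 − 17δ^2.
So δ^2 ≥ 4/17, giving δ ≥ (4/17)^(1/2) ≈ 0.485.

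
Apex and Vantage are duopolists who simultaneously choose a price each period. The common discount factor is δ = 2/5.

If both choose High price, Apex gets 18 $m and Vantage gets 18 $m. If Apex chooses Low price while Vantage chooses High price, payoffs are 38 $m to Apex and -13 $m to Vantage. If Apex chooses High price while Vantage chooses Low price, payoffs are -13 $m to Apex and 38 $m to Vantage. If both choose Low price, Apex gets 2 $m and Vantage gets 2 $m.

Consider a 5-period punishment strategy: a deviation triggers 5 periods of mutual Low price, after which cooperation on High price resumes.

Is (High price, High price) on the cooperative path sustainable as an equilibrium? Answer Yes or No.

No

Comparing payoff streams over the 6 periods until play realigns: cooperate → 18(1+δ+…+δ^5); deviate → 38 + 2(δ+…+δ^5).
Cooperation is sustained iff (18−2)(δ+…+δ^5) ≥ 38−18.
δ+…+δ^5 = 2/5·(1−(2/5)^5)/(1−2/5) = 0.6598, and (38−18)/(18−2) = 1.2500.
0.6598 < 1.2500, so cooperation is not sustainable.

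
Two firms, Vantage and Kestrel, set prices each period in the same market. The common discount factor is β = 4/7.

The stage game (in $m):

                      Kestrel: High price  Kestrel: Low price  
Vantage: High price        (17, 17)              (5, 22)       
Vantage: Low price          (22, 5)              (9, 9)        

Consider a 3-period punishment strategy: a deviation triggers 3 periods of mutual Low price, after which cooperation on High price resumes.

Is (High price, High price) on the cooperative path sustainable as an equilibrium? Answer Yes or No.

Yes

IC: β+…+β^3 ≥ (22−17)/(17−9) = 5/8.
At β = 4/7: partial sum = 1.0845 ≥ 0.6250. Cooperation sustainable.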